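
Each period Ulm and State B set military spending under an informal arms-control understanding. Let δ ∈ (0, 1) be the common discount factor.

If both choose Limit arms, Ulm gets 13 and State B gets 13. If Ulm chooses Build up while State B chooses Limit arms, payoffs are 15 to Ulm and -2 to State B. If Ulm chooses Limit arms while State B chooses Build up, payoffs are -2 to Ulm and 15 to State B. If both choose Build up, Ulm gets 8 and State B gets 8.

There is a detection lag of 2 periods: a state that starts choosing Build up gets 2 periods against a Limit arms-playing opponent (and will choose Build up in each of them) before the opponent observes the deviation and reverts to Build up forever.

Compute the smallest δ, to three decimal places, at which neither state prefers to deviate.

A deviator earns 15 for 2 periods, then 8 forever; cooperating earns 13 forever. Multiplying the IC by (1−δ):
13 ≥ 15(1−δ^2) + 8δ^2, so 7·δ^2 ≥ 2 and δ^2 ≥ 2/7.
δ ≥ (2/7)^(1/2) ≈ 0.535.

0.535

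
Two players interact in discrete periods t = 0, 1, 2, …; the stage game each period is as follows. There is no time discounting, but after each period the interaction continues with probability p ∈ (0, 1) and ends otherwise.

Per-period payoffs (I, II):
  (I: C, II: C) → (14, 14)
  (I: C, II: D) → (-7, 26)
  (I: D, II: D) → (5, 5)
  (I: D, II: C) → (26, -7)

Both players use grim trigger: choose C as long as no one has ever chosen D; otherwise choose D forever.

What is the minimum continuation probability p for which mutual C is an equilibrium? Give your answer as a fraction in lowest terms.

4/7

With no time discounting, the continuation probability p plays the role of the discount factor.
Grim-trigger IC: 14/(1−p) ≥ 26 + 5p/(1−p) ⇒ p ≥ (26−14)/(26−5) = 4/7.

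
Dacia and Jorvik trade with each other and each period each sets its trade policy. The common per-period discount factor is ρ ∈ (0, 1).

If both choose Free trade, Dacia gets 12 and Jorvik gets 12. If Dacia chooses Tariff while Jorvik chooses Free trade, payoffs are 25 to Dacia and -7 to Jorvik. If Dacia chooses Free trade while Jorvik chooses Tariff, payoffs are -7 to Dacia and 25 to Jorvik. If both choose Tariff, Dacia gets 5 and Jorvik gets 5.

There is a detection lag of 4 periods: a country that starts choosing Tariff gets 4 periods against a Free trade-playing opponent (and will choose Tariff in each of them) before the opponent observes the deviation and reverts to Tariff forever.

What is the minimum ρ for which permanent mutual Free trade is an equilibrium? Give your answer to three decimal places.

The best deviation is to choose Tariff for all 4 undetected periods, earning 25 each, then 5 forever once detected.
Deviation value: 25(1−ρ^4)/(1−ρ) + 5ρ^4/(1−ρ); cooperation value: 12/(1−ρ).
IC: 12 ≥ 25(1−ρ^4) + 5ρ^4 = 25 − 20ρ^4.
So ρ^4 ≥ 13/20, giving ρ ≥ (13/20)^(1/4) ≈ 0.898.

0.898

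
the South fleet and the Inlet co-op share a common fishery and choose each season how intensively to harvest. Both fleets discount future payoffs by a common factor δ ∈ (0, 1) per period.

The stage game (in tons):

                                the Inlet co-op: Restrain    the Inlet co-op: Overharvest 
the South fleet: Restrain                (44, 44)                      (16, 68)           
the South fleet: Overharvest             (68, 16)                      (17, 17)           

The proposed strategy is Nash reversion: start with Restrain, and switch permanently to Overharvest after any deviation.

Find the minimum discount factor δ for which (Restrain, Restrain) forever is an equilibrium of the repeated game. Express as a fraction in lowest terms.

Cooperation forever yields 44 each period: 44/(1−δ).
Deviating yields 68 once, then 17 forever: 68 + 17δ/(1−δ).
No profitable deviation requires 44/(1−δ) ≥ 68 + 17δ/(1−δ).
Multiplying by (1−δ): 44 ≥ 68(1−δ) + 17δ = 68 − 51δ.
So 51δ ≥ 24, i.e. δ ≥ 24/51 = 8/17.

8/17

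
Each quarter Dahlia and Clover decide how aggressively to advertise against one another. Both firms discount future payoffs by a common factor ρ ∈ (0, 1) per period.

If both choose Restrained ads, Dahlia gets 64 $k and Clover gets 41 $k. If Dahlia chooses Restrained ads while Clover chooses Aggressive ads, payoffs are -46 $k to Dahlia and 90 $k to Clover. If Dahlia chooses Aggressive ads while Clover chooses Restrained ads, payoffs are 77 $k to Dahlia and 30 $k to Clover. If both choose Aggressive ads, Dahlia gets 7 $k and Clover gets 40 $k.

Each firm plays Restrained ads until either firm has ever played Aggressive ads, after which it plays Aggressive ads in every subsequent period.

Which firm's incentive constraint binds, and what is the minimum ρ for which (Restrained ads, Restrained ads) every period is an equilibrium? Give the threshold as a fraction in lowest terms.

For Dahlia: deviation gain 77−64 = 13, per-period punishment loss 64−7 = 57. IC gives ρ ≥ 13/70.
For Clover: gain 49, loss 1 per period, so ρ ≥ 49/50.
The tighter constraint is Clover's, so cooperation needs ρ ≥ 49/50.

Clover; ρ ≥ 49/50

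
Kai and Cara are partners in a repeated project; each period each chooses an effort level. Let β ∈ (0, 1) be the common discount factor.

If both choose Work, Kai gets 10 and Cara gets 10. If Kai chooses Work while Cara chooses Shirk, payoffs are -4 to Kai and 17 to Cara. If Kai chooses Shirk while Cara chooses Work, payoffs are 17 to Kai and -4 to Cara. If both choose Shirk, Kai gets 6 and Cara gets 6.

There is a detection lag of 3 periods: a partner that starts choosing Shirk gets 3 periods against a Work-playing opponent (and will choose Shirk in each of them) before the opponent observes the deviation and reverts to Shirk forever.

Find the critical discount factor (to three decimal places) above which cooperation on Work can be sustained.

0.860

The best deviation is to choose Shirk for all 3 undetected periods, earning 17 each, then 6 forever once detected.
Deviation value: 17(1−β^3)/(1−β) + 6β^3/(1−β); cooperation value: 10/(1−β).
IC: 10 ≥ 17(1−β^3) + 6β^3 = 17 − 11β^3.
So β^3 ≥ 7/11, giving β ≥ (7/11)^(1/3) ≈ 0.860.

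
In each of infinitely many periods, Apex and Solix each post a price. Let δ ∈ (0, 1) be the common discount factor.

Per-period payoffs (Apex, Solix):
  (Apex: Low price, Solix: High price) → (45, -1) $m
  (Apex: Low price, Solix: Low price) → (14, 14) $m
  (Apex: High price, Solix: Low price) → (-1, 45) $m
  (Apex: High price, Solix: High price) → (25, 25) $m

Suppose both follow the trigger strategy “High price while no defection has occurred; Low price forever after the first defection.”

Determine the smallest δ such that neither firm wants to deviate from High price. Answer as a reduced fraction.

Cooperation forever yields 25 each period: 25/(1−δ).
Deviating yields 45 once, then 14 forever: 45 + 14δ/(1−δ).
No profitable deviation requires 25/(1−δ) ≥ 45 + 14δ/(1−δ).
Multiplying by (1−δ): 25 ≥ 45(1−δ) + 14δ = 45 − 31δ.
So 31δ ≥ 20, i.e. δ ≥ 20/31.

20/31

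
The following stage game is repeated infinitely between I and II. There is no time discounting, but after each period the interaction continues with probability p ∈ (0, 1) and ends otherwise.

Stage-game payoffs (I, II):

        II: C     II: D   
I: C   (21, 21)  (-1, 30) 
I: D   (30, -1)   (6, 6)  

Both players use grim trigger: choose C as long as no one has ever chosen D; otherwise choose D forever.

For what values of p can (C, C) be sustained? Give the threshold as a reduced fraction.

With no time discounting, the continuation probability p plays the role of the discount factor.
Grim-trigger IC: 21/(1−p) ≥ 30 + 6p/(1−p) ⇒ p ≥ (30−21)/(30−6) = 3/8.

3/8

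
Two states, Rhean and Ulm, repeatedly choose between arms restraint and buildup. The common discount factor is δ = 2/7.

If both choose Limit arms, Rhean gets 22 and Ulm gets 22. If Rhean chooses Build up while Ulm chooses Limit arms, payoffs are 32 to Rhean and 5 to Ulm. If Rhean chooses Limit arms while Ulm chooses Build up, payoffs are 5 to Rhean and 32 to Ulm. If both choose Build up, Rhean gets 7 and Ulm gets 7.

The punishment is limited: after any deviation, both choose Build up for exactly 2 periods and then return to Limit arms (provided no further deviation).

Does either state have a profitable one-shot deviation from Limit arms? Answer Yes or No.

Yes

Comparing payoff streams over the 3 periods until play realigns: cooperate → 22(1+δ+…+δ^2); deviate → 32 + 7(δ+…+δ^2).
Cooperation is sustained iff (22−7)(δ+…+δ^2) ≥ 32−22.
δ+…+δ^2 = 2/7·(1−(2/7)^2)/(1−2/7) = 0.3673, and (32−22)/(22−7) = 0.6667.
0.3673 < 0.6667, so cooperation is not sustainable.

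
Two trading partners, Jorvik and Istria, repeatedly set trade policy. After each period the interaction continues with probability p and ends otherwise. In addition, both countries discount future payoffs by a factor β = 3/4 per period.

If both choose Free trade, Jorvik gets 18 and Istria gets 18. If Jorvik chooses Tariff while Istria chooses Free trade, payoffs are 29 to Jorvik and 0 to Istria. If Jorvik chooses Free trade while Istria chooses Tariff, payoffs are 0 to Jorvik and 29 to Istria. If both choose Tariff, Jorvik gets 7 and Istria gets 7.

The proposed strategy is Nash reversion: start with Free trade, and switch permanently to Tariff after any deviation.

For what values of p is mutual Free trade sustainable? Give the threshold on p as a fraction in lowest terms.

2/3

With continuation probability p and discount β, the effective per-period discount factor is βp.
Grim-trigger IC: βp ≥ (29−18)/(29−7) = 1/2.
So p ≥ (1/2)/(3/4) = 2/3.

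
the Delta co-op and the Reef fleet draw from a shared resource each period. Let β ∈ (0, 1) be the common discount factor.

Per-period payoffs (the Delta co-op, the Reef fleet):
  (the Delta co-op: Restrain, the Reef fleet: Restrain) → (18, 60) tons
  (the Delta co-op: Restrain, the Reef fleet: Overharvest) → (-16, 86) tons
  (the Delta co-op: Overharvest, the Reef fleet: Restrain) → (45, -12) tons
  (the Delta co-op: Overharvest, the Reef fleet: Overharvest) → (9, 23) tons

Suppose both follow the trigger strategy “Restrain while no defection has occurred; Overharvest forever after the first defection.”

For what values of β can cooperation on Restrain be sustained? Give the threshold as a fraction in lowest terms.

For the Delta co-op: deviation gain 45−18 = 27, per-period punishment loss 18−9 = 9. IC gives β ≥ 27/36 = 3/4.
For the Reef fleet: gain 26, loss 37 per period, so β ≥ 26/63.
The tighter constraint is the Delta co-op's, so cooperation needs β ≥ 3/4.

3/4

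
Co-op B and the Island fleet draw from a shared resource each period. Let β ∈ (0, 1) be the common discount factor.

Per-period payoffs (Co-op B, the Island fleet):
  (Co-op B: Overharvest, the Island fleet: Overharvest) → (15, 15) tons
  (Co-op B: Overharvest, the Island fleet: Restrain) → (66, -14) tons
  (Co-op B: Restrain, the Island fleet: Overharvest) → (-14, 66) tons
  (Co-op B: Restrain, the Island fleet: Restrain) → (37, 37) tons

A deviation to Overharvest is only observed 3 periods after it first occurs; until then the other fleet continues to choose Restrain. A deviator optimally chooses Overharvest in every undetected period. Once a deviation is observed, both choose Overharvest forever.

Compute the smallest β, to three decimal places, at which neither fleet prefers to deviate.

0.828

Deviating for the 3 undetected periods gains 66−37 = 29 per period over cooperation, then loses 37−15 = 22 per period forever once punishment starts.
Gain: 29(1 + β + … + β^2); loss: 22·β^3/(1−β).
No profitable deviation ⇔ 29(1−β^3) ≤ 22·β^3, i.e. β^3 ≥ 29/(29+22) = 29/51.
Hence β ≥ (29/51)^(1/3) ≈ 0.828.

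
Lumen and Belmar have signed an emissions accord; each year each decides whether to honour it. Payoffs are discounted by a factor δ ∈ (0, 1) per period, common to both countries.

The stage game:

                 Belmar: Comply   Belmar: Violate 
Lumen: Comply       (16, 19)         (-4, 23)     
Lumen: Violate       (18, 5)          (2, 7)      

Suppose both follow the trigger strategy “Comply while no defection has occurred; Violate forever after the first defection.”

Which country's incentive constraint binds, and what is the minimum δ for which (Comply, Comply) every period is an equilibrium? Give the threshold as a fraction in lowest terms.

Belmar; δ ≥ 1/4

Lumen's threshold: (18−16)/(18−2) = 1/8.
Belmar's threshold: (23−19)/(23−7) = 1/4.
1/8 < 1/4, so Belmar binds and δ* = 1/4.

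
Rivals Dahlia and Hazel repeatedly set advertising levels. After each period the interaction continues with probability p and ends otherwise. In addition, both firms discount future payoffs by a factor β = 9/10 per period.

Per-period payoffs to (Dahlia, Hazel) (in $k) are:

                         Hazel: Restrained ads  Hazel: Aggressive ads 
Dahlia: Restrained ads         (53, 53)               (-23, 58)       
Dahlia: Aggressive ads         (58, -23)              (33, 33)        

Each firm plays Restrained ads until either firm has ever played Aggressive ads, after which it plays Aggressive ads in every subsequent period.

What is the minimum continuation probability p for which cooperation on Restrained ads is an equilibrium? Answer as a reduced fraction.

2/9

Expected continuation weight on next period's payoff is β·p = 9/10·p, which plays the role of the discount factor.
Cooperation requires 9/10·p ≥ (58−53)/(58−33) = 1/5, hence p ≥ 2/9.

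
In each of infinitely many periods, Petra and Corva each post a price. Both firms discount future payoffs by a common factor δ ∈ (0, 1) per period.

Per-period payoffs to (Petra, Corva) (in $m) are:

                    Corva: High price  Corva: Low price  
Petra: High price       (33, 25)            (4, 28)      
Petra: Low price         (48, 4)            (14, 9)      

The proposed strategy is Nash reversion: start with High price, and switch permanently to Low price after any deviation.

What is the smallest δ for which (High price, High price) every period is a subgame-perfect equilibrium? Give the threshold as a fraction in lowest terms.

15/34

Petra's threshold: (48−33)/(48−14) = 15/34.
Corva's threshold: (28−25)/(28−9) = 3/19.
15/34 > 3/19, so Petra binds and δ* = 15/34.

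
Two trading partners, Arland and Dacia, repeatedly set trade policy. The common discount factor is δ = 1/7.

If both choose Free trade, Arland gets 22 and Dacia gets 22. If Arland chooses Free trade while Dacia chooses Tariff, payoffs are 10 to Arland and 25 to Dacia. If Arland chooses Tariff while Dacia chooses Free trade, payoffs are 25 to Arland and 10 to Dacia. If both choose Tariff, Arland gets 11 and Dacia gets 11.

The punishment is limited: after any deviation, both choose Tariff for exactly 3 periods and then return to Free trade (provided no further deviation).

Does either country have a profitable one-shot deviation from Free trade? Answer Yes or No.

Yes

Comparing payoff streams over the 4 periods until play realigns: cooperate → 22(1+δ+…+δ^3); deviate → 25 + 11(δ+…+δ^3).
Cooperation is sustained iff (22−11)(δ+…+δ^3) ≥ 25−22.
δ+…+δ^3 = 1/7·(1−(1/7)^3)/(1−1/7) = 0.1662, and (25−22)/(22−11) = 0.2727.
0.1662 < 0.2727, so cooperation is not sustainable.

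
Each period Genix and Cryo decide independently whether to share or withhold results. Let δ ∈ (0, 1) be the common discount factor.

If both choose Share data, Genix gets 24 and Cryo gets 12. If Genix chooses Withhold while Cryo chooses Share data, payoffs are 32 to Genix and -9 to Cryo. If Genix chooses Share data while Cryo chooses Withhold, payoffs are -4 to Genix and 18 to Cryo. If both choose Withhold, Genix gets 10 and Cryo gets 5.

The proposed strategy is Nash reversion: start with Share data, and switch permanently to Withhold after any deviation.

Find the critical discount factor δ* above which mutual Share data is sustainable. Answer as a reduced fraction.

Genix's threshold: (32−24)/(32−10) = 4/11.
Cryo's threshold: (18−12)/(18−5) = 6/13.
4/11 < 6/13, so Cryo binds and δ* = 6/13.

6/13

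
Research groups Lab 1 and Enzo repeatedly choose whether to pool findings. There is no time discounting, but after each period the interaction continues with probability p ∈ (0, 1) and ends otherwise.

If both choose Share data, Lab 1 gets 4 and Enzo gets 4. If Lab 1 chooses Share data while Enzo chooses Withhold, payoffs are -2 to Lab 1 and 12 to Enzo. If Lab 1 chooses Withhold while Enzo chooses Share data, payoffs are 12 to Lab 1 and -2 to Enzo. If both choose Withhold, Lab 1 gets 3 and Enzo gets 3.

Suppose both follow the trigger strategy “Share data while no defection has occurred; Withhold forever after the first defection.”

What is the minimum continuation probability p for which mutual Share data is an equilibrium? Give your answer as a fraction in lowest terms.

8/9

With no time discounting, the continuation probability p plays the role of the discount factor.
Grim-trigger IC: 4/(1−p) ≥ 12 + 3p/(1−p) ⇒ p ≥ (12−4)/(12−3) = 8/9.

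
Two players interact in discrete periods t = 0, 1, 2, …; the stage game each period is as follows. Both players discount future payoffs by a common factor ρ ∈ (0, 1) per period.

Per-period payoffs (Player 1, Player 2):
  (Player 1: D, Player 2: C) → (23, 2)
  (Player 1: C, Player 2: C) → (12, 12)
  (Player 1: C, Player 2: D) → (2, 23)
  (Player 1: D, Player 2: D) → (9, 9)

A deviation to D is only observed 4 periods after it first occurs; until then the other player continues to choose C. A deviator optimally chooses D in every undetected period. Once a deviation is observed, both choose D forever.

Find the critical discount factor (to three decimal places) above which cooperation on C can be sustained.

A deviator earns 23 for 4 periods, then 9 forever; cooperating earns 12 forever. Multiplying the IC by (1−ρ):
12 ≥ 23(1−ρ^4) + 9ρ^4, so 14·ρ^4 ≥ 11 and ρ^4 ≥ 11/14.
ρ ≥ (11/14)^(1/4) ≈ 0.941.

0.941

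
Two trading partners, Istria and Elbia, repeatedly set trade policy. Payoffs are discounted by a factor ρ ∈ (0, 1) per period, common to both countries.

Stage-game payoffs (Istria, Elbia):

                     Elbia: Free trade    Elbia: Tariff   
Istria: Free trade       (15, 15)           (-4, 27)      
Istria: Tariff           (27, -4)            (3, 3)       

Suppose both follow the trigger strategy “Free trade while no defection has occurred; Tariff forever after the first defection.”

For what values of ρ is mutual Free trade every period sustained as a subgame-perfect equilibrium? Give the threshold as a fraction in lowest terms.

1/2

One-period gain from deviating is 27 − 15 = 12. The loss is 15 − 3 = 12 in every subsequent period, with present value 12·ρ/(1−ρ).
Deviation is unprofitable when 12·ρ/(1−ρ) ≥ 12, i.e. ρ/(1−ρ) ≥ 1.
Equivalently ρ ≥ 12/(12+12) = 1/2.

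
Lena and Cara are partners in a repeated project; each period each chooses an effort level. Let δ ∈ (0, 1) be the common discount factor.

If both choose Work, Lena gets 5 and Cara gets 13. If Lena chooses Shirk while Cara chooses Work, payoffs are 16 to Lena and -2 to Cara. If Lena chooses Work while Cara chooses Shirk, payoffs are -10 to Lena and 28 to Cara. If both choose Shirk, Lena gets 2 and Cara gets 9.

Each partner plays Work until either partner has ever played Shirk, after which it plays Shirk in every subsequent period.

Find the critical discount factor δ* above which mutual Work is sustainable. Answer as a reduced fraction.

Lena: cooperation gives 5 each period; deviation gives 16 once then 2 forever.
  5/(1−δ) ≥ 16 + 2δ/(1−δ) ⇒ δ ≥ 11/14.
Cara: cooperation gives 13 each period; deviation gives 28 once then 9 forever.
  δ ≥ 15/19.
Both must hold, so the binding constraint is Cara's: δ ≥ 15/19.

15/19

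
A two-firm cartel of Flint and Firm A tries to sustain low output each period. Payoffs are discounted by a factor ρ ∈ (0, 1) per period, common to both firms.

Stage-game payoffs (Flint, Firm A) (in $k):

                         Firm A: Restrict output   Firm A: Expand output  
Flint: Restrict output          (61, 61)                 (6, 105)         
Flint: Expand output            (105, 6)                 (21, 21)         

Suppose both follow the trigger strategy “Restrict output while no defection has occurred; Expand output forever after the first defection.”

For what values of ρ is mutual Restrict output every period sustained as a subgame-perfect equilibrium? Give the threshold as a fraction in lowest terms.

11/21

One-period gain from deviating is 105 − 61 = 44. The loss is 61 − 21 = 40 in every subsequent period, with present value 40·ρ/(1−ρ).
Deviation is unprofitable when 40·ρ/(1−ρ) ≥ 44, i.e. ρ/(1−ρ) ≥ 11/10.
Equivalently ρ ≥ 44/(44+40) = 11/21.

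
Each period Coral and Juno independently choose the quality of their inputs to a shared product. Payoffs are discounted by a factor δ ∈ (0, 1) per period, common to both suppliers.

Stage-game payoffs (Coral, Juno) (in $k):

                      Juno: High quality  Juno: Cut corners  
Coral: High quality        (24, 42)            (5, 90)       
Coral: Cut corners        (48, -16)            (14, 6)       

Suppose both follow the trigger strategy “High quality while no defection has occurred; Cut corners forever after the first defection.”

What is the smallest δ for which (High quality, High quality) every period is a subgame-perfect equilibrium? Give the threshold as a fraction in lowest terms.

12/17

Coral's threshold: (48−24)/(48−14) = 12/17.
Juno's threshold: (90−42)/(90−6) = 4/7.
12/17 > 4/7, so Coral binds and δ* = 12/17.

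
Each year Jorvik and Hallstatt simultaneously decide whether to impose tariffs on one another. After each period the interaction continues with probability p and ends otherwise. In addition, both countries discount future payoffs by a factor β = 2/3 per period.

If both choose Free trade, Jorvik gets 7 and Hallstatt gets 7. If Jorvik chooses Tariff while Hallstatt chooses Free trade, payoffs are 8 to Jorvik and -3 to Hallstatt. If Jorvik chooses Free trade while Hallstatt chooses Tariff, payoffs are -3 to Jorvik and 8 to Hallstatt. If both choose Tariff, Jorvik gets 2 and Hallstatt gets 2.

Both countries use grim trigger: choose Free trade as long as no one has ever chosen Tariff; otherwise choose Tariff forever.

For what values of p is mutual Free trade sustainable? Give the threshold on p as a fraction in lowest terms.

With continuation probability p and discount β, the effective per-period discount factor is βp.
Grim-trigger IC: βp ≥ (8−7)/(8−2) = 1/6.
So p ≥ (1/6)/(2/3) = 1/4.

1/4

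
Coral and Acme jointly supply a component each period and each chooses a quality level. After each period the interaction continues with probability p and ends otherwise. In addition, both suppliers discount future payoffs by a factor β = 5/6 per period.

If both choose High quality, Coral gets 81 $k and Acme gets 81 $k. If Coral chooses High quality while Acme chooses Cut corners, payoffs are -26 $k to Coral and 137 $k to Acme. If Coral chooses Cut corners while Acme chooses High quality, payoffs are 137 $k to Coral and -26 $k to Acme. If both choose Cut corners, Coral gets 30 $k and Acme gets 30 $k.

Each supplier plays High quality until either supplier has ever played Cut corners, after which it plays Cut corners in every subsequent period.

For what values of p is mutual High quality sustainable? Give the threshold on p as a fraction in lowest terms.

Expected continuation weight on next period's payoff is β·p = 5/6·p, which plays the role of the discount factor.
Cooperation requires 5/6·p ≥ (137−81)/(137−30) = 56/107, hence p ≥ 336/535.

336/535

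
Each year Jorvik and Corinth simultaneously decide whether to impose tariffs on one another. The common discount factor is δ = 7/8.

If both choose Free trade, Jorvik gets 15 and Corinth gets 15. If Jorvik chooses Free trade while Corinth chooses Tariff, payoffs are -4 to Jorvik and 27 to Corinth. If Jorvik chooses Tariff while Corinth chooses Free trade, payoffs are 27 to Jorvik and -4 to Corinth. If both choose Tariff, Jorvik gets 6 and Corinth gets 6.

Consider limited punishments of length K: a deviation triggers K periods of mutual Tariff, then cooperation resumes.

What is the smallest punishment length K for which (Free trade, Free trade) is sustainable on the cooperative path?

Need Σ_{k=1}^{K} δ^k ≥ (27−15)/(15−6) = 1.3333 at δ = 7/8.
At K = 1 the sum is 0.8750 < 1.3333; at K = 2 it is 1.6406 ≥ 1.3333.
So the minimum punishment length is K = 2.

2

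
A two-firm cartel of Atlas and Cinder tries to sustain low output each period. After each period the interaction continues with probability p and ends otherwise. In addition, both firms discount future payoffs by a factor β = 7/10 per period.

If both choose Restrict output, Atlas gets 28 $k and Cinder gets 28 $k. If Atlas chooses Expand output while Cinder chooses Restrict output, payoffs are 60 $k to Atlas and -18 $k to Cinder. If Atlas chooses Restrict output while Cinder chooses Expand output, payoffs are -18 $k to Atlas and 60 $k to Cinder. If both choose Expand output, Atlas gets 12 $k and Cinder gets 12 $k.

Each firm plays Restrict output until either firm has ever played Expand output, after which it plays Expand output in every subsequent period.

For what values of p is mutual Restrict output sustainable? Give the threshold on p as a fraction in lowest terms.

20/21

With continuation probability p and discount β, the effective per-period discount factor is βp.
Grim-trigger IC: βp ≥ (60−28)/(60−12) = 2/3.
So p ≥ (2/3)/(7/10) = 20/21.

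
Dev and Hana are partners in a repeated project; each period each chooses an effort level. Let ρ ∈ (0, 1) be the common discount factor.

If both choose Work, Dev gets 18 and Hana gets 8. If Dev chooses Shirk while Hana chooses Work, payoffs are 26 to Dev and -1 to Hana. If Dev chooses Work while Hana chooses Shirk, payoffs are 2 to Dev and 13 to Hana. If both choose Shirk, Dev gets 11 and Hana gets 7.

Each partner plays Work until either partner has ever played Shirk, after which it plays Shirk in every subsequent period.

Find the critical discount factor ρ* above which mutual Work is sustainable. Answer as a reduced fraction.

5/6

Dev's threshold: (26−18)/(26−11) = 8/15.
Hana's threshold: (13−8)/(13−7) = 5/6.
8/15 < 5/6, so Hana binds and ρ* = 5/6.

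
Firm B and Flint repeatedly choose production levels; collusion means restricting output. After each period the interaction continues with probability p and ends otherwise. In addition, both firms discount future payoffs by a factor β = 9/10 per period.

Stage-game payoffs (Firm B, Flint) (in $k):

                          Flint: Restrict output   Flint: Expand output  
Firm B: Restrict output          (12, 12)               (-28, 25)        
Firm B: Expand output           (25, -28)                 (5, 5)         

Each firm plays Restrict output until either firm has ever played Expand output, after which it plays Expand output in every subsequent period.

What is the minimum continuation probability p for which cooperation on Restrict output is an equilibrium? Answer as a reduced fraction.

13/18

With continuation probability p and discount β, the effective per-period discount factor is βp.
Grim-trigger IC: βp ≥ (25−12)/(25−5) = 13/20.
So p ≥ (13/20)/(9/10) = 13/18.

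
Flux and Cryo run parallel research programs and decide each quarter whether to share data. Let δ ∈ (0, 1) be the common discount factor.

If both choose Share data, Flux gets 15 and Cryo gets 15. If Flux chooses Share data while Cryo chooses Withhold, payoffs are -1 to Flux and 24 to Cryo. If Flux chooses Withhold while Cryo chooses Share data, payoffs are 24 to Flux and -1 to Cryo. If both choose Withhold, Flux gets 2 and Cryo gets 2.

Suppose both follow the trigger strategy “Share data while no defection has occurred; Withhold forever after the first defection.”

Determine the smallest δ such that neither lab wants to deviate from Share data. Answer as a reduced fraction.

Under grim trigger the critical discount factor is (T−C)/(T−P) with T = 24, C = 15, P = 2.
δ* = (24−15)/(24−2) = 9/22.

9/22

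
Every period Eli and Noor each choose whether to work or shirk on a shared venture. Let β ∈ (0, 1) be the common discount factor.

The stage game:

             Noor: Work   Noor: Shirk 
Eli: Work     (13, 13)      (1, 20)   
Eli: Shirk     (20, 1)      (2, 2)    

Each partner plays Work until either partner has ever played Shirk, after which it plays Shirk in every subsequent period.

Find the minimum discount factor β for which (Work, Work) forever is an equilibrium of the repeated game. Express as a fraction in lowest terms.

Under grim trigger the critical discount factor is (T−C)/(T−P) with T = 20, C = 13, P = 2.
β* = (20−13)/(20−2) = 7/18.

7/18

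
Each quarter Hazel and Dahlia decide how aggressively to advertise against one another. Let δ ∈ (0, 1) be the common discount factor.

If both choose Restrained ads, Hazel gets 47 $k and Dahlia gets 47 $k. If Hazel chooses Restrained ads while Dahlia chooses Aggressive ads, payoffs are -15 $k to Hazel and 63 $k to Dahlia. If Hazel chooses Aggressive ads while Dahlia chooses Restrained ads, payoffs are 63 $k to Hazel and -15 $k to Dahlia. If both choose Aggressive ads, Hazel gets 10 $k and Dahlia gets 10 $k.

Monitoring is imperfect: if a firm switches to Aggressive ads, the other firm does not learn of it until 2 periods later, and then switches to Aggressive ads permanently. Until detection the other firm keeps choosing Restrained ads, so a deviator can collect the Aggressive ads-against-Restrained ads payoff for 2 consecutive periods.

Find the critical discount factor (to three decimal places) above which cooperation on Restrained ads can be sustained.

0.549

Deviating for the 2 undetected periods gains 63−47 = 16 per period over cooperation, then loses 47−10 = 37 per period forever once punishment starts.
Gain: 16(1 + δ + … + δ^1); loss: 37·δ^2/(1−δ).
No profitable deviation ⇔ 16(1−δ^2) ≤ 37·δ^2, i.e. δ^2 ≥ 16/(16+37) = 16/53.
Hence δ ≥ (16/53)^(1/2) ≈ 0.549.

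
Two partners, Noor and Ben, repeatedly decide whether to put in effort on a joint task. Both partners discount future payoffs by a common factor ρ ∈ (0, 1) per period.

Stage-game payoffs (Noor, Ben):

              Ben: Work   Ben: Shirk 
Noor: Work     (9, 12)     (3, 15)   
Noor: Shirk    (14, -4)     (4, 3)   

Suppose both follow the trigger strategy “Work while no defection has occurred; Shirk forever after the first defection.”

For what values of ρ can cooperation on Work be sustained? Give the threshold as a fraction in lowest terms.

1/2

For Noor: deviation gain 14−9 = 5, per-period punishment loss 9−4 = 5. IC gives ρ ≥ 5/10 = 1/2.
For Ben: gain 3, loss 9 per period, so ρ ≥ 3/12 = 1/4.
The tighter constraint is Noor's, so cooperation needs ρ ≥ 1/2.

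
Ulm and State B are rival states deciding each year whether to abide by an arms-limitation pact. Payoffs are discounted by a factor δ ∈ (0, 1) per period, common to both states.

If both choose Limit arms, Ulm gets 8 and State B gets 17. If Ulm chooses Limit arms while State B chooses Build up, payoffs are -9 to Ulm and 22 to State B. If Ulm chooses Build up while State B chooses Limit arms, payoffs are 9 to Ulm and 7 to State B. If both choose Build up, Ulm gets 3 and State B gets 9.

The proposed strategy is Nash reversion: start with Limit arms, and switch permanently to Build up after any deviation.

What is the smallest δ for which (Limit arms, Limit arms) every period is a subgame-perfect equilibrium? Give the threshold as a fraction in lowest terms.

For Ulm: deviation gain 9−8 = 1, per-period punishment loss 8−3 = 5. IC gives δ ≥ 1/6.
For State B: gain 5, loss 8 per period, so δ ≥ 5/13.
The tighter constraint is State B's, so cooperation needs δ ≥ 5/13.

5/13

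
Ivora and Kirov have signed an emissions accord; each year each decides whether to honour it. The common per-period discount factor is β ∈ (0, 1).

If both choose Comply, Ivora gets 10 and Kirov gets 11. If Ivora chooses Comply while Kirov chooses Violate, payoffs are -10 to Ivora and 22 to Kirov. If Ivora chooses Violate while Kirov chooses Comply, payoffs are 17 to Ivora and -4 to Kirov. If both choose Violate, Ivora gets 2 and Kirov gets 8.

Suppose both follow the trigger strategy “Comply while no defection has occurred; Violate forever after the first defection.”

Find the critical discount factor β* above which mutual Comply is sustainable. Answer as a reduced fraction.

11/14

For Ivora: deviation gain 17−10 = 7, per-period punishment loss 10−2 = 8. IC gives β ≥ 7/15.
For Kirov: gain 11, loss 3 per period, so β ≥ 11/14.
The tighter constraint is Kirov's, so cooperation needs β ≥ 11/14.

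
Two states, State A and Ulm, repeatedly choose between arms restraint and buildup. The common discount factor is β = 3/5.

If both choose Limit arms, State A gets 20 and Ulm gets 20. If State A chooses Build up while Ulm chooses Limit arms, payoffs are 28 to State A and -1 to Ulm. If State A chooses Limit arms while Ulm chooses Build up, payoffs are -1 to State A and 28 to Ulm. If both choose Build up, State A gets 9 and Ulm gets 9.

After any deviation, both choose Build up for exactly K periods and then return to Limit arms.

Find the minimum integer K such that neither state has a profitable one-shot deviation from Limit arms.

2

No profitable deviation requires (20−9)(β+…+β^K) ≥ 28−20, i.e. β+…+β^K ≥ 8/11 ≈ 0.7273.
With β = 3/5, the partial sums are K=1: 0.6000, K=2: 0.9600.
K = 2 is the first length at which the sum reaches 0.7273.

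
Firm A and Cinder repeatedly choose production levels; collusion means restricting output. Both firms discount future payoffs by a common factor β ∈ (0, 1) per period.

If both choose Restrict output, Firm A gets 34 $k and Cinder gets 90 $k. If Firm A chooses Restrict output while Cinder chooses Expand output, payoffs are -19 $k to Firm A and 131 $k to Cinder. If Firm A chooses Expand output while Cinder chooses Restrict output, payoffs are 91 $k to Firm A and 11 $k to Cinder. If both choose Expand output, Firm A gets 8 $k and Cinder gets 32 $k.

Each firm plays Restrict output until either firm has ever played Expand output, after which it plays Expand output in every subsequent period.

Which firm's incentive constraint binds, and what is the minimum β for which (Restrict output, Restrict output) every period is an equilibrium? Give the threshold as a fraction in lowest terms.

Firm A's threshold: (91−34)/(91−8) = 57/83.
Cinder's threshold: (131−90)/(131−32) = 41/99.
57/83 > 41/99, so Firm A binds and β* = 57/83.

Firm A; β ≥ 57/83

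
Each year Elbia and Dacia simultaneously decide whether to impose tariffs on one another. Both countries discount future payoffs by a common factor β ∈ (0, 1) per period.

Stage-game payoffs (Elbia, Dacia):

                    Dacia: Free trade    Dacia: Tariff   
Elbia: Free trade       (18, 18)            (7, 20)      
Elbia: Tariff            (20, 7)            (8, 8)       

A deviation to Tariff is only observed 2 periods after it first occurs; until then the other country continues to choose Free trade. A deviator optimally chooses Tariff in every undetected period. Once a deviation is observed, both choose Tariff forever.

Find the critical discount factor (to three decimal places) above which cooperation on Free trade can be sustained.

The best deviation is to choose Tariff for all 2 undetected periods, earning 20 each, then 8 forever once detected.
Deviation value: 20(1−β^2)/(1−β) + 8β^2/(1−β); cooperation value: 18/(1−β).
IC: 18 ≥ 20(1−β^2) + 8β^2 = 20 − 12β^2.
So β^2 ≥ 2/12 = 1/6, giving β ≥ (1/6)^(1/2) ≈ 0.408.

0.408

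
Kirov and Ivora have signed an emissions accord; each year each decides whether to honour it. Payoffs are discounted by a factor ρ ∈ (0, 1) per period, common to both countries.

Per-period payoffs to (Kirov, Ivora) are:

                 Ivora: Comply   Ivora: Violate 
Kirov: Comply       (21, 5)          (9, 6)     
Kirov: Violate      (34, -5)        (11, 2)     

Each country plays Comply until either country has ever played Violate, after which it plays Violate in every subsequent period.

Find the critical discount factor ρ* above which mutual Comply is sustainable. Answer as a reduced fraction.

13/23

Kirov: cooperation gives 21 each period; deviation gives 34 once then 11 forever.
  21/(1−ρ) ≥ 34 + 11ρ/(1−ρ) ⇒ ρ ≥ 13/23.
Ivora: cooperation gives 5 each period; deviation gives 6 once then 2 forever.
  ρ ≥ 1/4.
Both must hold, so the binding constraint is Kirov's: ρ ≥ 13/23.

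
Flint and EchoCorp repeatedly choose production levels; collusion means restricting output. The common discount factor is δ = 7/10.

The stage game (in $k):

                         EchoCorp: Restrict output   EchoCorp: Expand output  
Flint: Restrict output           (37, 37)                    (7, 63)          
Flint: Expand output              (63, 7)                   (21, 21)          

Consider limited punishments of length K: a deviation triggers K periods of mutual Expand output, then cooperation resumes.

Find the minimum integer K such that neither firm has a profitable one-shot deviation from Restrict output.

4

Need Σ_{k=1}^{K} δ^k ≥ (63−37)/(37−21) = 1.6250 at δ = 7/10.
At K = 3 the sum is 1.5330 < 1.6250; at K = 4 it is 1.7731 ≥ 1.6250.
So the minimum punishment length is K = 4.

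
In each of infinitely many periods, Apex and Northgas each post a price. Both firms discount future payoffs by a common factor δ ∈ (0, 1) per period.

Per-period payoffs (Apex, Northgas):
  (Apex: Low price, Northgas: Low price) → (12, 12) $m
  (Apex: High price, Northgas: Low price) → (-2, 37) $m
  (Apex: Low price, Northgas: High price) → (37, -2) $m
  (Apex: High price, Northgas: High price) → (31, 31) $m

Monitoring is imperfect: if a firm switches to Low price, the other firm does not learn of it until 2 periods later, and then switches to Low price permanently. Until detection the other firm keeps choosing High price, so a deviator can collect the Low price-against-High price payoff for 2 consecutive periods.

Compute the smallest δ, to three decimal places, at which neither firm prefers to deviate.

0.490

The best deviation is to choose Low price for all 2 undetected periods, earning 37 each, then 12 forever once detected.
Deviation value: 37(1−δ^2)/(1−δ) + 12δ^2/(1−δ); cooperation value: 31/(1−δ).
IC: 31 ≥ 37(1−δ^2) + 12δ^2 = 37 − 25δ^2.
So δ^2 ≥ 6/25, giving δ ≥ (6/25)^(1/2) ≈ 0.490.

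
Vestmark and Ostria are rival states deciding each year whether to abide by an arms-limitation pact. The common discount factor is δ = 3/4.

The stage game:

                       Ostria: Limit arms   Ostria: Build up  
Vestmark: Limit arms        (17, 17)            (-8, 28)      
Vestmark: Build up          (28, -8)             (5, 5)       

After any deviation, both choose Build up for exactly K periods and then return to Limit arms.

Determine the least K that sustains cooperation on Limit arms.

2

IC: δ(1−δ^K)/(1−δ) ≥ (28−17)/(17−5) = 11/12.
With δ = 3/4: need 1 − δ^K ≥ 11/12·(1−3/4)/(3/4), i.e. δ^K ≤ 0.6944.
Since (3/4)^1 = 0.7500 and (3/4)^2 = 0.5625, the smallest such K is 2.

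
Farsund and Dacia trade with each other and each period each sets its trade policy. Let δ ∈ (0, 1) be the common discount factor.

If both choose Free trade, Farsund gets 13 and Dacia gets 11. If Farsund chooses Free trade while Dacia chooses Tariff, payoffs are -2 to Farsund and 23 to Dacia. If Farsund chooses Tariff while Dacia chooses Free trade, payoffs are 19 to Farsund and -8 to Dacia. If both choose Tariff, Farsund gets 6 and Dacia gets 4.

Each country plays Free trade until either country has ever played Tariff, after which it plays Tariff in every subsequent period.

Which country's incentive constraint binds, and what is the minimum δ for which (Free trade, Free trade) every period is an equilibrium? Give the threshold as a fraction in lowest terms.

Dacia; δ ≥ 12/19

For Farsund: deviation gain 19−13 = 6, per-period punishment loss 13−6 = 7. IC gives δ ≥ 6/13.
For Dacia: gain 12, loss 7 per period, so δ ≥ 12/19.
The tighter constraint is Dacia's, so cooperation needs δ ≥ 12/19.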